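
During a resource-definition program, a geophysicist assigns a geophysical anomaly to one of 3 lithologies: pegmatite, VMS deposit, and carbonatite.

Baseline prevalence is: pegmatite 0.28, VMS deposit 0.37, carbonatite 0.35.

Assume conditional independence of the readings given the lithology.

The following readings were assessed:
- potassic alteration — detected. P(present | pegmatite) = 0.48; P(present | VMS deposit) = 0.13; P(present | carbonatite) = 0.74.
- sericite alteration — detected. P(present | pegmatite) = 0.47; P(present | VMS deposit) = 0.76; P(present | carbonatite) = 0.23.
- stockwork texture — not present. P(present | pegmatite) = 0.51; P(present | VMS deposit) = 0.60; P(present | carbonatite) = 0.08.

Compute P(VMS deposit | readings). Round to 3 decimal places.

0.146

By Bayes' rule with conditional independence, the unnormalized weight for each hypothesis is prior × ∏ likelihoods (using 1 − P(present | H) for each absent reading):
  pegmatite: 0.28 × 0.48 × 0.47 × (1 − 0.51) = 0.030952
  VMS deposit: 0.37 × 0.13 × 0.76 × (1 − 0.60) = 0.014622
  carbonatite: 0.35 × 0.74 × 0.23 × (1 − 0.08) = 0.054804
The unnormalized weights sum to 0.10038.
P(VMS deposit | evidence) = 0.014622 / 0.10038 ≈ 0.146.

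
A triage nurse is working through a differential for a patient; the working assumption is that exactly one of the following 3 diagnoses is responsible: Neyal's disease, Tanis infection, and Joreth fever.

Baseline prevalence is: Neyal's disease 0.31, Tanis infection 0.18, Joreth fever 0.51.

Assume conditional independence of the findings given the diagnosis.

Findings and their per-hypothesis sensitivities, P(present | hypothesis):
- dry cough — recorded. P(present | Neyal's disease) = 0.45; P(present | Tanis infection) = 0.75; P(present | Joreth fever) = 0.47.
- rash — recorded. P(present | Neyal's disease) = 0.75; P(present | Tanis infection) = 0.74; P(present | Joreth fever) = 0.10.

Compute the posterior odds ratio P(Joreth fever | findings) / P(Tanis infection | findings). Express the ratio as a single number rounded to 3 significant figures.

0.240

Posterior odds equal prior odds times the likelihood ratio; only the two competing hypotheses matter.
  Joreth fever: 0.51 × 0.47 × 0.10 = 0.02397
  Tanis infection: 0.18 × 0.75 × 0.74 = 0.0999
Posterior odds = 0.02397 / 0.0999 ≈ 0.240.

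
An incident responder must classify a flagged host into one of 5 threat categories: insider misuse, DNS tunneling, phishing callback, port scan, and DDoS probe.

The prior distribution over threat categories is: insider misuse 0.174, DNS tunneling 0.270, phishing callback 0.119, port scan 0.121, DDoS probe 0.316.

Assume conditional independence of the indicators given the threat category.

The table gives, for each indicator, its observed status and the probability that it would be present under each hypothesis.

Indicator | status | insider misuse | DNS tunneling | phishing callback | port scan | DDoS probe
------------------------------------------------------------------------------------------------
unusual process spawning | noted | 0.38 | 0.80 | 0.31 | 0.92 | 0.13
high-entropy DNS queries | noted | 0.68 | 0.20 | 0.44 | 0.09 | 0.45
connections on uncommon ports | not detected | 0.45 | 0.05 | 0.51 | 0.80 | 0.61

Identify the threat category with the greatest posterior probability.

By Bayes' rule with conditional independence, the unnormalized weight for each hypothesis is prior × ∏ likelihoods (using 1 − P(present | H) for each absent indicator):
  insider misuse: 0.174 × 0.38 × 0.68 × (1 − 0.45) = 0.024729
  DNS tunneling: 0.270 × 0.80 × 0.20 × (1 − 0.05) = 0.04104
  phishing callback: 0.119 × 0.31 × 0.44 × (1 − 0.51) = 0.0079535
  port scan: 0.121 × 0.92 × 0.09 × (1 − 0.80) = 0.0020038
  DDoS probe: 0.316 × 0.13 × 0.45 × (1 − 0.61) = 0.0072095
Marginal likelihood of the evidence = 0.082936.
P(insider misuse | evidence) ≈ 0.024729 / 0.082936 ≈ 0.298
P(DNS tunneling | evidence) ≈ 0.04104 / 0.082936 ≈ 0.495
P(phishing callback | evidence) ≈ 0.0079535 / 0.082936 ≈ 0.096
P(port scan | evidence) ≈ 0.0020038 / 0.082936 ≈ 0.024
P(DDoS probe | evidence) ≈ 0.0072095 / 0.082936 ≈ 0.087
The largest is 0.495, so DNS tunneling is most probable.

DNS tunneling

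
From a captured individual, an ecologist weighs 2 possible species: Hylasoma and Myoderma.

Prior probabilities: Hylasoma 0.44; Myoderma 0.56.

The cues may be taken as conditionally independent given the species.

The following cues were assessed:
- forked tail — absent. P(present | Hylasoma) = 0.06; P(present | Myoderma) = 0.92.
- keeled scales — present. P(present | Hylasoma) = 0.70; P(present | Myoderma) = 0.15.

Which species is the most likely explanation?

Hylasoma

By Bayes' rule with conditional independence, the unnormalized weight for each hypothesis is prior × ∏ likelihoods (using 1 − P(present | H) for each absent cue):
  Hylasoma: 0.44 × (1 − 0.06) × 0.70 = 0.28952
  Myoderma: 0.56 × (1 − 0.92) × 0.15 = 0.00672
Normalizing constant Z = 0.28952 + 0.00672 = 0.29624.
P(Hylasoma | evidence) ≈ 0.28952 / 0.29624 ≈ 0.977
P(Myoderma | evidence) ≈ 0.00672 / 0.29624 ≈ 0.023
The largest is 0.977, so Hylasoma is most probable.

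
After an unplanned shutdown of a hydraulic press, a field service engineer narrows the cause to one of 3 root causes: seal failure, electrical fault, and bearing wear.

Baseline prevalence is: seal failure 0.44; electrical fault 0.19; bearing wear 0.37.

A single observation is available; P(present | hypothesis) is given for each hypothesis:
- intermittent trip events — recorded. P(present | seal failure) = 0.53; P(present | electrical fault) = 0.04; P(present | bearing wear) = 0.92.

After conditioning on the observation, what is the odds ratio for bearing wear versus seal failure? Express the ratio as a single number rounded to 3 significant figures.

Unnormalized posterior weight (prior times the observation likelihood) for each of the two hypotheses:
  bearing wear: 0.37 × 0.92 = 0.3404
  seal failure: 0.44 × 0.53 = 0.2332
Odds(bearing wear : seal failure) = 0.3404 / 0.2332 ≈ 1.46.

1.46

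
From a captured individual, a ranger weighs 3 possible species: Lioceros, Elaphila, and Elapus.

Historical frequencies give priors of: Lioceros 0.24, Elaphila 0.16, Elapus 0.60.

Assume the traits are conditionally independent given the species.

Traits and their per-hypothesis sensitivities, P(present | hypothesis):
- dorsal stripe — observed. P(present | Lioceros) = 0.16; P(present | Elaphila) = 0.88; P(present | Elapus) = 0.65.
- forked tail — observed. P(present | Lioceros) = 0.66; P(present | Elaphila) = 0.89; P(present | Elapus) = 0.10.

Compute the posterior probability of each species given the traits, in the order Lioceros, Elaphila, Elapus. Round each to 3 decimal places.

0.134, 0.661, 0.206

By Bayes' rule with conditional independence, the unnormalized weight for each hypothesis is prior × ∏ likelihoods:
  Lioceros: 0.24 × 0.16 × 0.66 = 0.025344
  Elaphila: 0.16 × 0.88 × 0.89 = 0.12531
  Elapus: 0.60 × 0.65 × 0.10 = 0.039
Normalizing constant Z = 0.025344 + 0.12531 + 0.039 = 0.18966.
P(Lioceros | evidence) = 0.025344 / 0.18966 ≈ 0.134
P(Elaphila | evidence) = 0.12531 / 0.18966 ≈ 0.661
P(Elapus | evidence) = 0.039 / 0.18966 ≈ 0.206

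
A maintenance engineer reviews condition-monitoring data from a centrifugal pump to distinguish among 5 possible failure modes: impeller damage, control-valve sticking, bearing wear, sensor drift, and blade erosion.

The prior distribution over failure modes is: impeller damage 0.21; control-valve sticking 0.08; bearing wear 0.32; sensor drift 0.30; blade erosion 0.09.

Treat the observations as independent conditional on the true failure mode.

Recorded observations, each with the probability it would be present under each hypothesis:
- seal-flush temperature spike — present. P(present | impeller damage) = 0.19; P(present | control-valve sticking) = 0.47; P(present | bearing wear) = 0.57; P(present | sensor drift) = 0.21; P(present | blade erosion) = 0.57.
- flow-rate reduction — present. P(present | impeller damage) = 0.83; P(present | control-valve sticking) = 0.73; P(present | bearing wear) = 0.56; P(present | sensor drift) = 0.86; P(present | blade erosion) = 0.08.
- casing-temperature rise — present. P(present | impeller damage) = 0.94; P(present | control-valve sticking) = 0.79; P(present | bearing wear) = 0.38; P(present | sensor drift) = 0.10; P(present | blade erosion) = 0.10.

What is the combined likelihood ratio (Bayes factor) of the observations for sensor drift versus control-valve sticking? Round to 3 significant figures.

Joint likelihood of the evidence pattern under each hypothesis:
  sensor drift: 0.21 × 0.86 × 0.10 = 0.01806
  control-valve sticking: 0.47 × 0.73 × 0.79 = 0.27105
Bayes factor = 0.01806 / 0.27105 ≈ 0.0666

0.0666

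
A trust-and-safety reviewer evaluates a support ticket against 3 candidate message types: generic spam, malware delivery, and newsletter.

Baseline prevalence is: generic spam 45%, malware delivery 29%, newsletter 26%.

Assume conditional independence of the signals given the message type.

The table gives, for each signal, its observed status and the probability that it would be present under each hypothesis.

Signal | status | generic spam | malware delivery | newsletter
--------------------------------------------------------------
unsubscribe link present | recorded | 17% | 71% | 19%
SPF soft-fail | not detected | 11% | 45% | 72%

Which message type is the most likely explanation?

For each hypothesis, the unnormalized posterior weight is prior × product of the signal likelihoods (using 1 − P(present | H) for each absent signal):
  generic spam: 0.45 × 0.17 × (1 − 0.11) = 0.068085
  malware delivery: 0.29 × 0.71 × (1 − 0.45) = 0.11324
  newsletter: 0.26 × 0.19 × (1 − 0.72) = 0.013832
Normalizing constant Z = 0.068085 + 0.11324 + 0.013832 = 0.19516.
P(generic spam | evidence) ≈ 0.068085 / 0.19516 ≈ 0.349
P(malware delivery | evidence) ≈ 0.11324 / 0.19516 ≈ 0.580
P(newsletter | evidence) ≈ 0.013832 / 0.19516 ≈ 0.071
The largest is 0.580, so malware delivery is most probable.

malware delivery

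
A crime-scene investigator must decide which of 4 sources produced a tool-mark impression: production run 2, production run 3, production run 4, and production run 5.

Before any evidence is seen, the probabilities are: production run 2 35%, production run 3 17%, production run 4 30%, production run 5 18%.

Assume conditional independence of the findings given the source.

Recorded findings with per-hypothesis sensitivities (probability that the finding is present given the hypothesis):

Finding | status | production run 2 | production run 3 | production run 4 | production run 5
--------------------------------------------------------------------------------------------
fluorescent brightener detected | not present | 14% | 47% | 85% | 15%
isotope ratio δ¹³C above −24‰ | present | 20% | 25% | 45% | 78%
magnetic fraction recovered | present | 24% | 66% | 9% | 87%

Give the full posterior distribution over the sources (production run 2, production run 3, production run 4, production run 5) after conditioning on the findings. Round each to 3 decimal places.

0.107, 0.110, 0.014, 0.769

For each hypothesis, the unnormalized posterior weight is prior × product of the finding likelihoods (using 1 − P(present | H) for each absent finding):
  production run 2: 0.35 × (1 − 0.14) × 0.20 × 0.24 = 0.014448
  production run 3: 0.17 × (1 − 0.47) × 0.25 × 0.66 = 0.014867
  production run 4: 0.30 × (1 − 0.85) × 0.45 × 0.09 = 0.0018225
  production run 5: 0.18 × (1 − 0.15) × 0.78 × 0.87 = 0.10383
Normalizing constant Z = 0.014448 + 0.014867 + 0.0018225 + 0.10383 = 0.13496.
P(production run 2 | evidence) = 0.014448 / 0.13496 ≈ 0.107
P(production run 3 | evidence) = 0.014867 / 0.13496 ≈ 0.110
P(production run 4 | evidence) = 0.0018225 / 0.13496 ≈ 0.014
P(production run 5 | evidence) = 0.10383 / 0.13496 ≈ 0.769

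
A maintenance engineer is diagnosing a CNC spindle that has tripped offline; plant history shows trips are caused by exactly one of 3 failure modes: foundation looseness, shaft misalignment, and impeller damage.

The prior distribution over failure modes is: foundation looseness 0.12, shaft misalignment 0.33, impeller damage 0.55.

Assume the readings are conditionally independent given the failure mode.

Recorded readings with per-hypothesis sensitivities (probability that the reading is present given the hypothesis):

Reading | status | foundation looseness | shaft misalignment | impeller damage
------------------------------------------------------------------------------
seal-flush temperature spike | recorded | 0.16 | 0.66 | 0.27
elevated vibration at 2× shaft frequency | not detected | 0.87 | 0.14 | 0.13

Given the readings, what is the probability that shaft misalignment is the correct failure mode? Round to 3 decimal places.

For each hypothesis, the unnormalized posterior weight is prior × product of the reading likelihoods (using 1 − P(present | H) for each absent reading):
  foundation looseness: 0.12 × 0.16 × (1 − 0.87) = 0.002496
  shaft misalignment: 0.33 × 0.66 × (1 − 0.14) = 0.18731
  impeller damage: 0.55 × 0.27 × (1 − 0.13) = 0.1292
The unnormalized weights sum to 0.319.
P(shaft misalignment | evidence) = 0.18731 / 0.319 ≈ 0.587.

0.587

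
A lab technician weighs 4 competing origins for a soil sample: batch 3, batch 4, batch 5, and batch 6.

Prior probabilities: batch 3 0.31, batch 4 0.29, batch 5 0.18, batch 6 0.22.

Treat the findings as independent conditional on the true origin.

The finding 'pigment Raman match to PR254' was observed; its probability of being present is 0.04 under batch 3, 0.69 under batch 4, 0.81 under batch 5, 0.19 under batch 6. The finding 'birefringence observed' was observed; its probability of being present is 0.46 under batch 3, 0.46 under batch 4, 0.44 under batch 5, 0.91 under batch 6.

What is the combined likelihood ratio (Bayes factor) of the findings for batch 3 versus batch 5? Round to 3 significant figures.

0.0516

Joint likelihood of the evidence pattern under each hypothesis:
  batch 3: 0.04 × 0.46 = 0.0184
  batch 5: 0.81 × 0.44 = 0.3564
Bayes factor = 0.0184 / 0.3564 ≈ 0.0516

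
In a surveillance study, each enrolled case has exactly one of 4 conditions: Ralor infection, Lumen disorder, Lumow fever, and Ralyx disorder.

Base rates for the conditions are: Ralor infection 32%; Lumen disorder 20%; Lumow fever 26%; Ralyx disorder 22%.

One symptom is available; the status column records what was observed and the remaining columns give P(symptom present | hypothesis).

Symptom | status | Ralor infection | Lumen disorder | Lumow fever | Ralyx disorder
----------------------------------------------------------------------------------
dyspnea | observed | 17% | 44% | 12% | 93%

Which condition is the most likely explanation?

By Bayes' rule, the unnormalized weight for each hypothesis is prior × likelihood:
  Ralor infection: 0.32 × 0.17 = 0.0544
  Lumen disorder: 0.20 × 0.44 = 0.088
  Lumow fever: 0.26 × 0.12 = 0.0312
  Ralyx disorder: 0.22 × 0.93 = 0.2046
The unnormalized weights sum to 0.3782.
P(Ralor infection | evidence) ≈ 0.0544 / 0.3782 ≈ 0.144
P(Lumen disorder | evidence) ≈ 0.088 / 0.3782 ≈ 0.233
P(Lumow fever | evidence) ≈ 0.0312 / 0.3782 ≈ 0.082
P(Ralyx disorder | evidence) ≈ 0.2046 / 0.3782 ≈ 0.541
The largest is 0.541, so Ralyx disorder is most probable.

Ralyx disorder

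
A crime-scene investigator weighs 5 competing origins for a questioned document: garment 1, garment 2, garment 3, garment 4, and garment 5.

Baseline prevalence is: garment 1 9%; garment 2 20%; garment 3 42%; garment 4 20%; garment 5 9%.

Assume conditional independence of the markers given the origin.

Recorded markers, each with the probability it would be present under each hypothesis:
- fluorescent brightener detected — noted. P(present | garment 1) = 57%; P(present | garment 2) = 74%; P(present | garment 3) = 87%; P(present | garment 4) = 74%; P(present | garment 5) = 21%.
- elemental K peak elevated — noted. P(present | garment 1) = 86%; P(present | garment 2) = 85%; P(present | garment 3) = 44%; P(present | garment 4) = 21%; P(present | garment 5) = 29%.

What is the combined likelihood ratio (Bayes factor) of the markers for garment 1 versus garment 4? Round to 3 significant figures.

Take the product of per-marker likelihoods under each hypothesis, then divide.
  garment 1: 0.57 × 0.86 = 0.4902
  garment 4: 0.74 × 0.21 = 0.1554
Bayes factor = 0.4902 / 0.1554 ≈ 3.15

3.15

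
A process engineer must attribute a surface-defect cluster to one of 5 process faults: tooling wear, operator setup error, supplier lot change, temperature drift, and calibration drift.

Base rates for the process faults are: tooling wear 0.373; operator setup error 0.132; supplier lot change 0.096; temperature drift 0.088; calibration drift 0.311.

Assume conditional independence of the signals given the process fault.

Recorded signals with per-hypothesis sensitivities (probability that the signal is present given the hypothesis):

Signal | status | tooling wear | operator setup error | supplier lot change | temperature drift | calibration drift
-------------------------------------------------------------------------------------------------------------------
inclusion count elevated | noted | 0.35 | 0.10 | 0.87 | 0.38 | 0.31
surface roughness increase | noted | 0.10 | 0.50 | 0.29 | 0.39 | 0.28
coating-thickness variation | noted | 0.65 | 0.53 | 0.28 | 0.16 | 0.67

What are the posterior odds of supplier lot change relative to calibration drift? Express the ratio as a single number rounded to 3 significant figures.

0.375

Unnormalized posterior weight (prior times the signal likelihoods) for each of the two hypotheses:
  supplier lot change: 0.096 × 0.87 × 0.29 × 0.28 = 0.0067818
  calibration drift: 0.311 × 0.31 × 0.28 × 0.67 = 0.018087
Posterior odds = 0.0067818 / 0.018087 ≈ 0.375.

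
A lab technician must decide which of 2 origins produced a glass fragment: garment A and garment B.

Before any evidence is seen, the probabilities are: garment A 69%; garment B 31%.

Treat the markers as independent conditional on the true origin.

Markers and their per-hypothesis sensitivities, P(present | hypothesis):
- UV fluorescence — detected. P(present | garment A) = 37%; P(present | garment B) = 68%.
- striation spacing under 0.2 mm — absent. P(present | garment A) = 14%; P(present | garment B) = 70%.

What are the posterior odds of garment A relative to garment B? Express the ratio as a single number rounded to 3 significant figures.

The normalizing constant cancels in an odds ratio, so compute prior × likelihood for the two hypotheses only (using 1 − P(present | H) for each absent marker):
  garment A: 0.69 × 0.37 × (1 − 0.14) = 0.21956
  garment B: 0.31 × 0.68 × (1 − 0.70) = 0.06324
Odds(garment A : garment B) = 0.21956 / 0.06324 ≈ 3.47.

3.47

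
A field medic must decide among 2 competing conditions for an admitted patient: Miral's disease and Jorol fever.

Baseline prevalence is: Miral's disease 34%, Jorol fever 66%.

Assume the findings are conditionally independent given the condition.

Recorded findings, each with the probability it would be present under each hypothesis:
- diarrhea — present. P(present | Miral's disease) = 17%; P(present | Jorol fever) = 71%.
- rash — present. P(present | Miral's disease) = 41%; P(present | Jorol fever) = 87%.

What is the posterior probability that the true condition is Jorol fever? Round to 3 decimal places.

Multiply each prior by the joint likelihood of the evidence pattern:
  Miral's disease: 0.34 × 0.17 × 0.41 = 0.023698
  Jorol fever: 0.66 × 0.71 × 0.87 = 0.40768
The unnormalized weights sum to 0.43138.
P(Jorol fever | evidence) = 0.40768 / 0.43138 ≈ 0.945.

0.945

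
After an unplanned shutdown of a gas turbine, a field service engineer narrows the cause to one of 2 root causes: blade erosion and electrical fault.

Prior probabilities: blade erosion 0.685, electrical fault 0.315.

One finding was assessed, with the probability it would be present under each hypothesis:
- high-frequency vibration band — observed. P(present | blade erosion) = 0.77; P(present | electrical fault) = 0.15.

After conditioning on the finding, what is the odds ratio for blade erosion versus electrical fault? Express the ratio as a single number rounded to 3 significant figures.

11.2

Unnormalized posterior weight (prior times the finding likelihood) for each of the two hypotheses:
  blade erosion: 0.685 × 0.77 = 0.52745
  electrical fault: 0.315 × 0.15 = 0.04725
Odds(blade erosion : electrical fault) = 0.52745 / 0.04725 ≈ 11.2.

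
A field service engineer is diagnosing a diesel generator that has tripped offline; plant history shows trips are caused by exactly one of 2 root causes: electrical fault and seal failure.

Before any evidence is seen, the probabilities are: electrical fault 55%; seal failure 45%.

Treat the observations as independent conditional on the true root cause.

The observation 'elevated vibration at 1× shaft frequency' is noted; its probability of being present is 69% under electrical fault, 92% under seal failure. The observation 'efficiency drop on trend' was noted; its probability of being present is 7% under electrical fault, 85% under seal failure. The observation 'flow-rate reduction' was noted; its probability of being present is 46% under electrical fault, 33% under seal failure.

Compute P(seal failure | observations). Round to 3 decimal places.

0.905

For each hypothesis, the unnormalized posterior weight is prior × product of the observation likelihoods:
  electrical fault: 0.55 × 0.69 × 0.07 × 0.46 = 0.01222
  seal failure: 0.45 × 0.92 × 0.85 × 0.33 = 0.11613
Marginal likelihood of the evidence = 0.12835.
P(seal failure | evidence) = 0.11613 / 0.12835 ≈ 0.905.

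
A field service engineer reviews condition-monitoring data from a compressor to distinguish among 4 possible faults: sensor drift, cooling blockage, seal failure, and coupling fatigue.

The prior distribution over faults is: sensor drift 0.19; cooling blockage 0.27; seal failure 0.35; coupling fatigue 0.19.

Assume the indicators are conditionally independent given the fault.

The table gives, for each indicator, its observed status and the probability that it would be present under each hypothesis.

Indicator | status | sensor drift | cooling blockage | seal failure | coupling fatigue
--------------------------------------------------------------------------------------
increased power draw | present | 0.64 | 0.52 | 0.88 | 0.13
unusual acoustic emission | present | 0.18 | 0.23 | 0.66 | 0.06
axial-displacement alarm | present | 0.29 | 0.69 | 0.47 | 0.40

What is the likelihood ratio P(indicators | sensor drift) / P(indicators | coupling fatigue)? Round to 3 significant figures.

Take the product of per-indicator likelihoods under each hypothesis, then divide.
  sensor drift: 0.64 × 0.18 × 0.29 = 0.033408
  coupling fatigue: 0.13 × 0.06 × 0.40 = 0.00312
Bayes factor = 0.033408 / 0.00312 ≈ 10.7

10.7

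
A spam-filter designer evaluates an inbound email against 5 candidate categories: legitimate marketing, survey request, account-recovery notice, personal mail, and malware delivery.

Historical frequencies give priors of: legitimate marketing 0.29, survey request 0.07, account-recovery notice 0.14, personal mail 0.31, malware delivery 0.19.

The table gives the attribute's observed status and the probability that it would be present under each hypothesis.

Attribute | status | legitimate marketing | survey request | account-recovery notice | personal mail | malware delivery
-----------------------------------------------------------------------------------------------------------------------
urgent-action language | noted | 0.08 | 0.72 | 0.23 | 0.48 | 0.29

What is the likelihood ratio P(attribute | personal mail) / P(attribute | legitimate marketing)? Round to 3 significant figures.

6.00

The Bayes factor is the ratio of the two likelihoods.
  personal mail: 0.48
  legitimate marketing: 0.08
Bayes factor = 0.48 / 0.08 ≈ 6.00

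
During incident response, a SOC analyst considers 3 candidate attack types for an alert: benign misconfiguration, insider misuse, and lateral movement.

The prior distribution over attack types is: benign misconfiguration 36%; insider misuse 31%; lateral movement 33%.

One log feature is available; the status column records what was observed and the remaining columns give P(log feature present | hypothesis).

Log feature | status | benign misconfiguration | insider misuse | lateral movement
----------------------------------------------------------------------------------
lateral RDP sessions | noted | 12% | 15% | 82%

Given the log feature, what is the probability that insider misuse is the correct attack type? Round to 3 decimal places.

For each hypothesis, the unnormalized posterior weight is prior × likelihood:
  benign misconfiguration: 0.36 × 0.12 = 0.0432
  insider misuse: 0.31 × 0.15 = 0.0465
  lateral movement: 0.33 × 0.82 = 0.2706
Normalizing constant Z = 0.0432 + 0.0465 + 0.2706 = 0.3603.
P(insider misuse | evidence) = 0.0465 / 0.3603 ≈ 0.129.

0.129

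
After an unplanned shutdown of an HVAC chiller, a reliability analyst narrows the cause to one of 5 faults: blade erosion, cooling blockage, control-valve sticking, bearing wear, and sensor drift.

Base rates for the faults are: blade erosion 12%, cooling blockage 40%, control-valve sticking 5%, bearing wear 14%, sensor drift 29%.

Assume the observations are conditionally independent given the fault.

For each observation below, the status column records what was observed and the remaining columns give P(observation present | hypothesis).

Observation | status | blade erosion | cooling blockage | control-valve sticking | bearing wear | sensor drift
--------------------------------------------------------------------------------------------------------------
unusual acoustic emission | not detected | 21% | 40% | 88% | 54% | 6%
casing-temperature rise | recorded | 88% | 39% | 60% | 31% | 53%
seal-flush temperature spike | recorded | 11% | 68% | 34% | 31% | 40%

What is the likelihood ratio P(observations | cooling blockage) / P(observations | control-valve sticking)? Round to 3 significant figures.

6.50

Take the product of per-observation likelihoods under each hypothesis (using 1 − P(present | H) for each absent observation), then divide.
  cooling blockage: (1 − 0.40) × 0.39 × 0.68 = 0.15912
  control-valve sticking: (1 − 0.88) × 0.60 × 0.34 = 0.02448
Bayes factor = 0.15912 / 0.02448 ≈ 6.50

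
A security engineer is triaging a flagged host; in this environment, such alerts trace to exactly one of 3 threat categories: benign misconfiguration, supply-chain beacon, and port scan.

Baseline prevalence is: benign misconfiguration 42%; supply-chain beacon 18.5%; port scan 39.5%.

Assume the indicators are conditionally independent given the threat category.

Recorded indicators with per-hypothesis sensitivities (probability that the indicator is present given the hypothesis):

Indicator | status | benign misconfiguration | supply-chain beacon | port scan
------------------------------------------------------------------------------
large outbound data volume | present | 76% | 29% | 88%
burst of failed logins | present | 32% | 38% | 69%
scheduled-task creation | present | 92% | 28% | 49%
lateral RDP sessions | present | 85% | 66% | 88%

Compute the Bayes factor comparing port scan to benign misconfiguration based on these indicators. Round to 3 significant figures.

Joint likelihood of the indicator pattern under each hypothesis:
  port scan: 0.88 × 0.69 × 0.49 × 0.88 = 0.26182
  benign misconfiguration: 0.76 × 0.32 × 0.92 × 0.85 = 0.19018
Bayes factor = 0.26182 / 0.19018 ≈ 1.38

1.38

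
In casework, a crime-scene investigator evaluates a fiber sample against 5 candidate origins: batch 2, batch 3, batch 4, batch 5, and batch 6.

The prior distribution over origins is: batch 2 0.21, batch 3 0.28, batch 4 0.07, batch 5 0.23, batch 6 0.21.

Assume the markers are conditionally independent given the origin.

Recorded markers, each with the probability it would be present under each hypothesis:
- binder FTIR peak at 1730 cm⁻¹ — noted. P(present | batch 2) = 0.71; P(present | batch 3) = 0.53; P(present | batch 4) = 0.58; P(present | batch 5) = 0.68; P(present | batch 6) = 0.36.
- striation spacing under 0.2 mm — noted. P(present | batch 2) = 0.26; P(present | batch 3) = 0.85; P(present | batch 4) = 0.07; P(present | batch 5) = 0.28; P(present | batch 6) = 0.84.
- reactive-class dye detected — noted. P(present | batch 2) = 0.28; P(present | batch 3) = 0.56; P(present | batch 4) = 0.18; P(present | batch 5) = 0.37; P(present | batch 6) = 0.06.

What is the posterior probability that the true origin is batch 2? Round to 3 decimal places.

Multiply each prior by the joint likelihood of the marker pattern:
  batch 2: 0.21 × 0.71 × 0.26 × 0.28 = 0.010854
  batch 3: 0.28 × 0.53 × 0.85 × 0.56 = 0.070638
  batch 4: 0.07 × 0.58 × 0.07 × 0.18 = 0.00051156
  batch 5: 0.23 × 0.68 × 0.28 × 0.37 = 0.016203
  batch 6: 0.21 × 0.36 × 0.84 × 0.06 = 0.0038102
The unnormalized weights sum to 0.10202.
P(batch 2 | evidence) = 0.010854 / 0.10202 ≈ 0.106.

0.106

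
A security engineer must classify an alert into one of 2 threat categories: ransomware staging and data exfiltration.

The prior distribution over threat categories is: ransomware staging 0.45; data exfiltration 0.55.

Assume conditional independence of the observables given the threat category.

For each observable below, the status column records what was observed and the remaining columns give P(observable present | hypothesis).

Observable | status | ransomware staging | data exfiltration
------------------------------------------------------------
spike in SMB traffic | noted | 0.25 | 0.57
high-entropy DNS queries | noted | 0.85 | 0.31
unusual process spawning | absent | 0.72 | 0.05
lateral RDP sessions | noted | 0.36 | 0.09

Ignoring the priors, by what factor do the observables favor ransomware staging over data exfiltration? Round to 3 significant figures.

Joint likelihood of the observable pattern under each hypothesis (using 1 − P(present | H) for each absent observable):
  ransomware staging: 0.25 × 0.85 × (1 − 0.72) × 0.36 = 0.02142
  data exfiltration: 0.57 × 0.31 × (1 − 0.05) × 0.09 = 0.015108
Bayes factor = 0.02142 / 0.015108 ≈ 1.42

1.42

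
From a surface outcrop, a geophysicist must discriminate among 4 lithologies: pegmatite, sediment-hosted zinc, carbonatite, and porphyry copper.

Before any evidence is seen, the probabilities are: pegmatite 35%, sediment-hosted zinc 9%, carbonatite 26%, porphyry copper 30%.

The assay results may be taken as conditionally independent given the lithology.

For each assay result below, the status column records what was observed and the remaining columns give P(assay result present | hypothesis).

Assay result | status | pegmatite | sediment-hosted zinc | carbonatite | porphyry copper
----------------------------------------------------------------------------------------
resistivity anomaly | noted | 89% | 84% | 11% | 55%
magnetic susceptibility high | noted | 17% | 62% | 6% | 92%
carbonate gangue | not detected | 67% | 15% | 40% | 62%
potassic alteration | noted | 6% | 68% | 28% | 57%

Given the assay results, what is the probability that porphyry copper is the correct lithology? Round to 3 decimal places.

For each hypothesis, the unnormalized posterior weight is prior × product of the assay result likelihoods (using 1 − P(present | H) for each absent assay result):
  pegmatite: 0.35 × 0.89 × 0.17 × (1 − 0.67) × 0.06 = 0.0010485
  sediment-hosted zinc: 0.09 × 0.84 × 0.62 × (1 − 0.15) × 0.68 = 0.027092
  carbonatite: 0.26 × 0.11 × 0.06 × (1 − 0.40) × 0.28 = 0.00028829
  porphyry copper: 0.30 × 0.55 × 0.92 × (1 − 0.62) × 0.57 = 0.03288
Normalizing constant Z = 0.0010485 + 0.027092 + 0.00028829 + 0.03288 = 0.061309.
P(porphyry copper | evidence) = 0.03288 / 0.061309 ≈ 0.536.

0.536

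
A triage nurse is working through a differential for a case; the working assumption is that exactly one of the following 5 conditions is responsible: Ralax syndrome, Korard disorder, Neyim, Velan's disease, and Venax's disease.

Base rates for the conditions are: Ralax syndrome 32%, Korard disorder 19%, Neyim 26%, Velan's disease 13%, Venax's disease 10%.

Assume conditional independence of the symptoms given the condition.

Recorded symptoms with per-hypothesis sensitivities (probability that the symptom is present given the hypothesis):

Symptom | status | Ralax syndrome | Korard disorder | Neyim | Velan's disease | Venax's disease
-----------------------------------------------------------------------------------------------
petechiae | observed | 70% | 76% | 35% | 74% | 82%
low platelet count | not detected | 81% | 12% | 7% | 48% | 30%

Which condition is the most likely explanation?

By Bayes' rule with conditional independence, the unnormalized weight for each hypothesis is prior × ∏ likelihoods (using 1 − P(present | H) for each absent symptom):
  Ralax syndrome: 0.32 × 0.70 × (1 − 0.81) = 0.04256
  Korard disorder: 0.19 × 0.76 × (1 − 0.12) = 0.12707
  Neyim: 0.26 × 0.35 × (1 − 0.07) = 0.08463
  Velan's disease: 0.13 × 0.74 × (1 − 0.48) = 0.050024
  Venax's disease: 0.10 × 0.82 × (1 − 0.30) = 0.0574
Marginal likelihood of the evidence = 0.36169.
P(Ralax syndrome | evidence) ≈ 0.04256 / 0.36169 ≈ 0.118
P(Korard disorder | evidence) ≈ 0.12707 / 0.36169 ≈ 0.351
P(Neyim | evidence) ≈ 0.08463 / 0.36169 ≈ 0.234
P(Velan's disease | evidence) ≈ 0.050024 / 0.36169 ≈ 0.138
P(Venax's disease | evidence) ≈ 0.0574 / 0.36169 ≈ 0.159
The largest is 0.351, so Korard disorder is most probable.

Korard disorder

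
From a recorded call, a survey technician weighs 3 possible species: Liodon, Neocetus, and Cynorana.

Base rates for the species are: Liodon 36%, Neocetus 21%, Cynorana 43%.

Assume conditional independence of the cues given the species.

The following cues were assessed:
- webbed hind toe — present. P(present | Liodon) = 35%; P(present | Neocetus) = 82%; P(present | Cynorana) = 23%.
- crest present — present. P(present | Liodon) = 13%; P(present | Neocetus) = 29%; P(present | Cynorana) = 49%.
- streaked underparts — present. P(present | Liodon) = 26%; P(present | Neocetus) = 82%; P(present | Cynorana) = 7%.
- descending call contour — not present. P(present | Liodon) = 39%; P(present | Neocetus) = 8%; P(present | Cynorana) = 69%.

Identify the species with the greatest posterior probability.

Neocetus

By Bayes' rule with conditional independence, the unnormalized weight for each hypothesis is prior × ∏ likelihoods (using 1 − P(present | H) for each absent cue):
  Liodon: 0.36 × 0.35 × 0.13 × 0.26 × (1 − 0.39) = 0.0025979
  Neocetus: 0.21 × 0.82 × 0.29 × 0.82 × (1 − 0.08) = 0.037673
  Cynorana: 0.43 × 0.23 × 0.49 × 0.07 × (1 − 0.69) = 0.0010516
Marginal likelihood of the evidence = 0.041323.
P(Liodon | evidence) ≈ 0.0025979 / 0.041323 ≈ 0.063
P(Neocetus | evidence) ≈ 0.037673 / 0.041323 ≈ 0.912
P(Cynorana | evidence) ≈ 0.0010516 / 0.041323 ≈ 0.025
The largest is 0.912, so Neocetus is most probable.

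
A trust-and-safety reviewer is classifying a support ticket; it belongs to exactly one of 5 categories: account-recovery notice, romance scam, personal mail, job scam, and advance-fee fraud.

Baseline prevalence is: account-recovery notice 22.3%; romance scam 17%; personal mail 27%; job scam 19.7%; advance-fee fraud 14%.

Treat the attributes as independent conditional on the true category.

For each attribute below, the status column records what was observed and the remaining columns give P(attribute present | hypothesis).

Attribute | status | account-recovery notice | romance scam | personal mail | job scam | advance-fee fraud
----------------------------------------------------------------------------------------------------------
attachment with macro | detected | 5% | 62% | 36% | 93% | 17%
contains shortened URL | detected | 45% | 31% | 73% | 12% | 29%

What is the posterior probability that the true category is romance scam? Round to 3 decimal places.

0.238

By Bayes' rule with conditional independence, the unnormalized weight for each hypothesis is prior × ∏ likelihoods:
  account-recovery notice: 0.223 × 0.05 × 0.45 = 0.0050175
  romance scam: 0.170 × 0.62 × 0.31 = 0.032674
  personal mail: 0.270 × 0.36 × 0.73 = 0.070956
  job scam: 0.197 × 0.93 × 0.12 = 0.021985
  advance-fee fraud: 0.140 × 0.17 × 0.29 = 0.006902
Marginal likelihood of the evidence = 0.13753.
P(romance scam | evidence) = 0.032674 / 0.13753 ≈ 0.238.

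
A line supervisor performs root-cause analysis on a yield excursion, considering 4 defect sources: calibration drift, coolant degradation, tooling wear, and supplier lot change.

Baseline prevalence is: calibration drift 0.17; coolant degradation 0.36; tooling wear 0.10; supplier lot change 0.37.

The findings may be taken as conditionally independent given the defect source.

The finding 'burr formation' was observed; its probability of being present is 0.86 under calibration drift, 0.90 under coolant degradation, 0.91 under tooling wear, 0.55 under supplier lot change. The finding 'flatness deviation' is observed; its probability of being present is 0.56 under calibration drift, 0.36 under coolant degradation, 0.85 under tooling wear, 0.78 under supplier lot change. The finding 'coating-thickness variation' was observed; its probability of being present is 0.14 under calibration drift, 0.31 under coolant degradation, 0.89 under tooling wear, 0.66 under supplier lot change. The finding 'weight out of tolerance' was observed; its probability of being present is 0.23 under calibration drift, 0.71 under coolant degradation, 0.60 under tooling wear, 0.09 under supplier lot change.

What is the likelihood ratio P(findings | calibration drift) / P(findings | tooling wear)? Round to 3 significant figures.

Joint likelihood of the evidence pattern under each hypothesis:
  calibration drift: 0.86 × 0.56 × 0.14 × 0.23 = 0.015508
  tooling wear: 0.91 × 0.85 × 0.89 × 0.60 = 0.41305
Bayes factor = 0.015508 / 0.41305 ≈ 0.0375

0.0375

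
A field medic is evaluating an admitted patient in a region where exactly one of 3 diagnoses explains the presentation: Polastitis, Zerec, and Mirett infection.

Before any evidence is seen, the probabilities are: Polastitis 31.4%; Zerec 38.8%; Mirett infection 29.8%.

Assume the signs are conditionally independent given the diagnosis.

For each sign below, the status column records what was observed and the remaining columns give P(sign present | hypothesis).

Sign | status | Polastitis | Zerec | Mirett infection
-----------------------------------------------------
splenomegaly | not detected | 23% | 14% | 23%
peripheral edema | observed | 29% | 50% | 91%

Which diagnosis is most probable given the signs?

Mirett infection

For each hypothesis, the unnormalized posterior weight is prior × product of the sign likelihoods (using 1 − P(present | H) for each absent sign):
  Polastitis: 0.314 × (1 − 0.23) × 0.29 = 0.070116
  Zerec: 0.388 × (1 − 0.14) × 0.50 = 0.16684
  Mirett infection: 0.298 × (1 − 0.23) × 0.91 = 0.20881
The unnormalized weights sum to 0.44576.
P(Polastitis | evidence) ≈ 0.070116 / 0.44576 ≈ 0.157
P(Zerec | evidence) ≈ 0.16684 / 0.44576 ≈ 0.374
P(Mirett infection | evidence) ≈ 0.20881 / 0.44576 ≈ 0.468
The largest is 0.468, so Mirett infection is most probable.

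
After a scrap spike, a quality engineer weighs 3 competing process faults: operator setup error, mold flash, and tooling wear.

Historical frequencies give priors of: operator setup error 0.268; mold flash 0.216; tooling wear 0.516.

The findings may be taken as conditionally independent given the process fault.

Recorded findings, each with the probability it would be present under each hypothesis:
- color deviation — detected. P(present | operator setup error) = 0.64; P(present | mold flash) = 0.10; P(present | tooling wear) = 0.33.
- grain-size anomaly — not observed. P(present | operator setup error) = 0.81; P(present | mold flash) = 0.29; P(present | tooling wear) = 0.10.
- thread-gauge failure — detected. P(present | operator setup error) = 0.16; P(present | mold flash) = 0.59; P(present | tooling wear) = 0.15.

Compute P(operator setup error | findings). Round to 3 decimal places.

0.140

For each hypothesis, the unnormalized posterior weight is prior × product of the finding likelihoods (using 1 − P(present | H) for each absent finding):
  operator setup error: 0.268 × 0.64 × (1 − 0.81) × 0.16 = 0.0052142
  mold flash: 0.216 × 0.10 × (1 − 0.29) × 0.59 = 0.0090482
  tooling wear: 0.516 × 0.33 × (1 − 0.10) × 0.15 = 0.022988
Marginal likelihood of the evidence = 0.03725.
P(operator setup error | evidence) = 0.0052142 / 0.03725 ≈ 0.140.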